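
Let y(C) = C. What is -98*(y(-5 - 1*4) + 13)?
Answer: -392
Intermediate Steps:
-98*(y(-5 - 1*4) + 13) = -98*((-5 - 1*4) + 13) = -98*((-5 - 4) + 13) = -98*(-9 + 13) = -98*4 = -392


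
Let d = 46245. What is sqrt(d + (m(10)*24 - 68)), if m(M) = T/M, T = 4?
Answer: sqrt(1154665)/5 ≈ 214.91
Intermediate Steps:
m(M) = 4/M
sqrt(d + (m(10)*24 - 68)) = sqrt(46245 + ((4/10)*24 - 68)) = sqrt(46245 + ((4*(1/10))*24 - 68)) = sqrt(46245 + ((2/5)*24 - 68)) = sqrt(46245 + (48/5 - 68)) = sqrt(46245 - 292/5) = sqrt(230933/5) = sqrt(1154665)/5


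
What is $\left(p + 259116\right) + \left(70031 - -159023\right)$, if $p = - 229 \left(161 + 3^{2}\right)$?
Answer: $449240$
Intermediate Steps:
$p = -38930$ ($p = - 229 \left(161 + 9\right) = \left(-229\right) 170 = -38930$)
$\left(p + 259116\right) + \left(70031 - -159023\right) = \left(-38930 + 259116\right) + \left(70031 - -159023\right) = 220186 + \left(70031 + 159023\right) = 220186 + 229054 = 449240$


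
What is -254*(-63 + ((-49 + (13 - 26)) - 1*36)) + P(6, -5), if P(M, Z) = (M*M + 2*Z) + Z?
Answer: 40915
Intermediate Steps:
P(M, Z) = M² + 3*Z (P(M, Z) = (M² + 2*Z) + Z = M² + 3*Z)
-254*(-63 + ((-49 + (13 - 26)) - 1*36)) + P(6, -5) = -254*(-63 + ((-49 + (13 - 26)) - 1*36)) + (6² + 3*(-5)) = -254*(-63 + ((-49 - 13) - 36)) + (36 - 15) = -254*(-63 + (-62 - 36)) + 21 = -254*(-63 - 98) + 21 = -254*(-161) + 21 = 40894 + 21 = 40915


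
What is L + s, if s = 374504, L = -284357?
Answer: 90147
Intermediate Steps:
L + s = -284357 + 374504 = 90147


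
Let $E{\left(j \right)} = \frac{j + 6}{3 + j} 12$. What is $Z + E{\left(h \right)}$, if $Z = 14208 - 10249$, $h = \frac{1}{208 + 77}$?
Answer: $\frac{852359}{214} \approx 3983.0$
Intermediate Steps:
$h = \frac{1}{285} \approx 0.0035088$
$Z = 3959$ ($Z = 14208 - 10249 = 3959$)
$E{\left(j \right)} = \frac{12 \left(6 + j\right)}{3 + j}$ ($E{\left(j \right)} = \frac{6 + j}{3 + j} 12 = \frac{12 \left(6 + j\right)}{3 + j}$)
$Z + E{\left(h \right)} = 3959 + \frac{12 \left(6 + \frac{1}{285}\right)}{3 + \frac{1}{285}} = 3959 + 12 \frac{1}{\frac{856}{285}} \cdot \frac{1711}{285} = 3959 + 12 \cdot \frac{285}{856} \cdot \frac{1711}{285} = 3959 + \frac{5133}{214} = \frac{852359}{214}$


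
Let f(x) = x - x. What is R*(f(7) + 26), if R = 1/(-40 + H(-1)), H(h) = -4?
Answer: -13/22 ≈ -0.59091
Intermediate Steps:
f(x) = 0
R = -1/44 (R = 1/(-40 - 4) = 1/(-44) = -1/44 ≈ -0.022727)
R*(f(7) + 26) = -(0 + 26)/44 = -1/44*26 = -13/22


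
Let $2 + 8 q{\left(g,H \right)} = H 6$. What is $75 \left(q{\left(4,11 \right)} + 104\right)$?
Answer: $8400$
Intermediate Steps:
$q{\left(g,H \right)} = - \frac{1}{4} + \frac{3 H}{4}$ ($q{\left(g,H \right)} = - \frac{1}{4} + \frac{H 6}{8} = - \frac{1}{4} + \frac{6 H}{8} = - \frac{1}{4} + \frac{3 H}{4}$)
$75 \left(q{\left(4,11 \right)} + 104\right) = 75 \left(\left(- \frac{1}{4} + \frac{3}{4} \cdot 11\right) + 104\right) = 75 \left(\left(- \frac{1}{4} + \frac{33}{4}\right) + 104\right) = 75 \left(8 + 104\right) = 75 \cdot 112 = 8400$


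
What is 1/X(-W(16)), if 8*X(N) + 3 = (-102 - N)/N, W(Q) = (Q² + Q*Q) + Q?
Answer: -704/335 ≈ -2.1015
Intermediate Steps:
W(Q) = Q + 2*Q² (W(Q) = (Q² + Q²) + Q = 2*Q² + Q = Q + 2*Q²)
X(N) = -3/8 + (-102 - N)/(8*N) (X(N) = -3/8 + ((-102 - N)/N)/8 = -3/8 + (-102 - N)/(8*N))
1/X(-W(16)) = 1/((-51 - (-2)*16*(1 + 2*16))/(4*((-16*(1 + 2*16))))) = 1/((-51 - (-2)*16*(1 + 32))/(4*((-16*(1 + 32))))) = 1/((-51 - (-2)*16*33)/(4*((-16*33)))) = 1/((-51 - (-2)*528)/(4*((-1*528)))) = 1/((¼)*(-51 - 2*(-528))/(-528)) = 1/((¼)*(-1/528)*(-51 + 1056)) = 1/((¼)*(-1/528)*1005) = 1/(-335/704) = -704/335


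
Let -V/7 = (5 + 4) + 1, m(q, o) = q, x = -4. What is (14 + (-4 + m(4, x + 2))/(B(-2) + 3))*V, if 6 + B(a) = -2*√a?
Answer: -980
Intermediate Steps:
V = -70 (V = -7*((5 + 4) + 1) = -7*(9 + 1) = -7*10 = -70)
B(a) = -6 - 2*√a
(14 + (-4 + m(4, x + 2))/(B(-2) + 3))*V = (14 + (-4 + 4)/((-6 - 2*I*√2) + 3))*(-70) = (14 + 0/((-6 - 2*I*√2) + 3))*(-70) = (14 + 0/(-3 - 2*I*√2))*(-70) = (14 + 0)*(-70) = 14*(-70) = -980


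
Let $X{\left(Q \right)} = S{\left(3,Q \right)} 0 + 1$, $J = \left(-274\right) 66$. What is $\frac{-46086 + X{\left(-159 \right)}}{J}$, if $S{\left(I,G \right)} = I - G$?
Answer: $\frac{46085}{18084} \approx 2.5484$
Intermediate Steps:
$J = -18084$
$X{\left(Q \right)} = 1$ ($X{\left(Q \right)} = \left(3 - Q\right) 0 + 1 = 0 + 1 = 1$)
$\frac{-46086 + X{\left(-159 \right)}}{J} = \frac{-46086 + 1}{-18084} = \left(-46085\right) \left(- \frac{1}{18084}\right) = \frac{46085}{18084}$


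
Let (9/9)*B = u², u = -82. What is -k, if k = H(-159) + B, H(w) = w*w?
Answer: -32005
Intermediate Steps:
H(w) = w²
B = 6724 (B = (-82)² = 6724)
k = 32005 (k = (-159)² + 6724 = 25281 + 6724 = 32005)
-k = -1*32005 = -32005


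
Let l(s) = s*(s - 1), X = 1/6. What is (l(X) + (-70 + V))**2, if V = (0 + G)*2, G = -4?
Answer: 7912969/1296 ≈ 6105.7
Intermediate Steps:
X = 1/6 ≈ 0.16667
V = -8 (V = (0 - 4)*2 = -4*2 = -8)
l(s) = s*(-1 + s)
(l(X) + (-70 + V))**2 = ((-1 + 1/6)/6 + (-70 - 8))**2 = ((1/6)*(-5/6) - 78)**2 = (-5/36 - 78)**2 = (-2813/36)**2 = 7912969/1296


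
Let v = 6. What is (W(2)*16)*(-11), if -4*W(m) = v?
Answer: 264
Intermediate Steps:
W(m) = -3/2 (W(m) = -¼*6 = -3/2)
(W(2)*16)*(-11) = -3/2*16*(-11) = -24*(-11) = 264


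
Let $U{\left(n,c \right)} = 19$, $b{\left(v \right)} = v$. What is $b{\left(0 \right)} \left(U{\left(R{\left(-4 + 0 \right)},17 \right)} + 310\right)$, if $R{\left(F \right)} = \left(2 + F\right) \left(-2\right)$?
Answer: $0$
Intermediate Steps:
$R{\left(F \right)} = -4 - 2 F$
$b{\left(0 \right)} \left(U{\left(R{\left(-4 + 0 \right)},17 \right)} + 310\right) = 0 \left(19 + 310\right) = 0 \cdot 329 = 0$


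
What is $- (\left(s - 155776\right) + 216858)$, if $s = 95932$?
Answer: $-157014$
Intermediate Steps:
$- (\left(s - 155776\right) + 216858) = - (\left(95932 - 155776\right) + 216858) = - (-59844 + 216858) = \left(-1\right) 157014 = -157014$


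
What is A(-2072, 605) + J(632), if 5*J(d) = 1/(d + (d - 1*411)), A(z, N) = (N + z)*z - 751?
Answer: 12960793346/4265 ≈ 3.0389e+6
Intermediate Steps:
A(z, N) = -751 + z*(N + z) (A(z, N) = z*(N + z) - 751 = -751 + z*(N + z))
J(d) = 1/(5*(-411 + 2*d)) (J(d) = 1/(5*(d + (d - 1*411))) = 1/(5*(d + (d - 411))) = 1/(5*(d + (-411 + d))) = 1/(5*(-411 + 2*d)))
A(-2072, 605) + J(632) = (-751 + (-2072)**2 + 605*(-2072)) + 1/(5*(-411 + 2*632)) = (-751 + 4293184 - 1253560) + 1/(5*(-411 + 1264)) = 3038873 + (1/5)/853 = 3038873 + (1/5)*(1/853) = 3038873 + 1/4265 = 12960793346/4265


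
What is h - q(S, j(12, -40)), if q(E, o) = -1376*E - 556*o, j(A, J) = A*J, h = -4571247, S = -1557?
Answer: -6980559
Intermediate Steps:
h - q(S, j(12, -40)) = -4571247 - (-1376*(-1557) - 6672*(-40)) = -4571247 - (2142432 - 556*(-480)) = -4571247 - (2142432 + 266880) = -4571247 - 1*2409312 = -4571247 - 2409312 = -6980559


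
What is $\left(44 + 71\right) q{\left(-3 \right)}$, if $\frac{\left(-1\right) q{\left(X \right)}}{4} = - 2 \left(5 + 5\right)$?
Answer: $9200$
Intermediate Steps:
$q{\left(X \right)} = 80$ ($q{\left(X \right)} = - 4 \left(- 2 \left(5 + 5\right)\right) = - 4 \left(\left(-2\right) 10\right) = \left(-4\right) \left(-20\right) = 80$)
$\left(44 + 71\right) q{\left(-3 \right)} = \left(44 + 71\right) 80 = 115 \cdot 80 = 9200$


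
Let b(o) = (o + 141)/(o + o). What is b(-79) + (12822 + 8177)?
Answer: 1658890/79 ≈ 20999.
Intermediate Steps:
b(o) = (141 + o)/(2*o) (b(o) = (141 + o)/((2*o)) = (141 + o)*(1/(2*o)) = (141 + o)/(2*o))
b(-79) + (12822 + 8177) = (½)*(141 - 79)/(-79) + (12822 + 8177) = (½)*(-1/79)*62 + 20999 = -31/79 + 20999 = 1658890/79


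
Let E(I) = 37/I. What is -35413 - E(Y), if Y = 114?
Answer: -4037119/114 ≈ -35413.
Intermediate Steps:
-35413 - E(Y) = -35413 - 37/114 = -4037119/114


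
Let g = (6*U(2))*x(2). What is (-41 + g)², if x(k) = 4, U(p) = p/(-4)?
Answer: 2809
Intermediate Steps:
U(p) = -p/4 (U(p) = p*(-¼) = -p/4)
g = -12 (g = (6*(-¼*2))*4 = (6*(-½))*4 = -3*4 = -12)
(-41 + g)² = (-41 - 12)² = (-53)² = 2809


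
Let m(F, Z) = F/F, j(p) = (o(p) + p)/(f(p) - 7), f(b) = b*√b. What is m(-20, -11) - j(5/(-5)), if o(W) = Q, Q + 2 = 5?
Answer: 32/25 - I/25 ≈ 1.28 - 0.04*I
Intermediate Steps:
Q = 3 (Q = -2 + 5 = 3)
f(b) = b^(3/2)
o(W) = 3
j(p) = (3 + p)/(-7 + p^(3/2)) (j(p) = (3 + p)/(p^(3/2) - 7) = (3 + p)/(-7 + p^(3/2)))
m(F, Z) = 1
m(-20, -11) - j(5/(-5)) = 1 - (3 + 5/(-5))/(-7 + (5/(-5))^(3/2)) = 1 - (3 + 5*(-⅕))/(-7 + (5*(-⅕))^(3/2)) = 1 - (3 - 1)/(-7 + (-1)^(3/2)) = 1 - 2/(-7 - I) = 1 - (-7 + I)/50*2 = 1 - (-7 + I)/25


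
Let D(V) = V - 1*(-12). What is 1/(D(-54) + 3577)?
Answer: 1/3535 ≈ 0.00028289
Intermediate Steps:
D(V) = 12 + V (D(V) = V + 12 = 12 + V)
1/(D(-54) + 3577) = 1/((12 - 54) + 3577) = 1/(-42 + 3577) = 1/3535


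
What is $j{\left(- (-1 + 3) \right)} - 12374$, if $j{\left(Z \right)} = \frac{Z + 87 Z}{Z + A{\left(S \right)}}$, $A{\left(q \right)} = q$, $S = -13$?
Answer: $- \frac{185434}{15} \approx -12362.0$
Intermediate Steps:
$j{\left(Z \right)} = \frac{88 Z}{-13 + Z}$ ($j{\left(Z \right)} = \frac{Z + 87 Z}{Z - 13} = \frac{88 Z}{-13 + Z}$)
$j{\left(- (-1 + 3) \right)} - 12374 = \frac{88 \left(- (-1 + 3)\right)}{-13 - \left(-1 + 3\right)} - 12374 = \frac{88 \left(\left(-1\right) 2\right)}{-13 - 2} - 12374 = 88 \left(-2\right) \frac{1}{-13 - 2} - 12374 = 88 \left(-2\right) \frac{1}{-15} - 12374 = 88 \left(-2\right) \left(- \frac{1}{15}\right) - 12374 = \frac{176}{15} - 12374 = - \frac{185434}{15}$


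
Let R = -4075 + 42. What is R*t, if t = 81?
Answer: -326673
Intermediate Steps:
R = -4033
R*t = -4033*81 = -326673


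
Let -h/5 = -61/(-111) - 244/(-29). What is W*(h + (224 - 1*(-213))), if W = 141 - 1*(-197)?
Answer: 426704044/3219 ≈ 1.3256e+5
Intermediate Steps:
h = -144265/3219 (h = -5*(-61/(-111) - 244/(-29)) = -5*(-61*(-1/111) - 244*(-1/29)) = -5*(61/111 + 244/29) = -5*28853/3219 = -144265/3219 ≈ -44.817)
W = 338 (W = 141 + 197 = 338)
W*(h + (224 - 1*(-213))) = 338*(-144265/3219 + (224 - 1*(-213))) = 338*(-144265/3219 + (224 + 213)) = 338*(-144265/3219 + 437) = 338*(1262438/3219) = 426704044/3219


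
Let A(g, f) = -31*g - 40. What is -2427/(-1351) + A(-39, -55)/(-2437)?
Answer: 4335280/3292387 ≈ 1.3168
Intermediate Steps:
A(g, f) = -40 - 31*g
-2427/(-1351) + A(-39, -55)/(-2437) = -2427/(-1351) + (-40 - 31*(-39))/(-2437) = -2427*(-1/1351) + (-40 + 1209)*(-1/2437) = 2427/1351 + 1169*(-1/2437) = 2427/1351 - 1169/2437 = 4335280/3292387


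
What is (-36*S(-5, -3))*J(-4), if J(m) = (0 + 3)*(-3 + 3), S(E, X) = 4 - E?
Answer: 0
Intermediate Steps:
J(m) = 0 (J(m) = 3*0 = 0)
(-36*S(-5, -3))*J(-4) = -36*(4 - 1*(-5))*0 = -36*(4 + 5)*0 = -36*9*0 = -324*0 = 0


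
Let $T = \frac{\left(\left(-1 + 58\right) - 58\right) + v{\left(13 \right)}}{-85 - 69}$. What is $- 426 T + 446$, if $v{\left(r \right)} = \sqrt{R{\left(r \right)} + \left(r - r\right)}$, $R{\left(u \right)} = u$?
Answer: $\frac{34129}{77} + \frac{213 \sqrt{13}}{77} \approx 453.21$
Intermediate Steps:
$v{\left(r \right)} = \sqrt{r}$ ($v{\left(r \right)} = \sqrt{r + \left(r - r\right)} = \sqrt{r + 0} = \sqrt{r}$)
$T = \frac{1}{154} - \frac{\sqrt{13}}{154}$ ($T = \frac{\left(\left(-1 + 58\right) - 58\right) + \sqrt{13}}{-85 - 69} = \frac{\left(57 - 58\right) + \sqrt{13}}{-154} = \left(-1 + \sqrt{13}\right) \left(- \frac{1}{154}\right) = \frac{1}{154} - \frac{\sqrt{13}}{154} \approx -0.016919$)
$- 426 T + 446 = - 426 \left(\frac{1}{154} - \frac{\sqrt{13}}{154}\right) + 446 = \left(- \frac{213}{77} + \frac{213 \sqrt{13}}{77}\right) + 446 = \frac{34129}{77} + \frac{213 \sqrt{13}}{77}$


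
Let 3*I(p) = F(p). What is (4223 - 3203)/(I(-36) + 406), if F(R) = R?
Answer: 510/197 ≈ 2.5888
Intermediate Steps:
I(p) = p/3
(4223 - 3203)/(I(-36) + 406) = (4223 - 3203)/((1/3)*(-36) + 406) = 1020/(-12 + 406) = 1020/394 = 1020*(1/394) = 510/197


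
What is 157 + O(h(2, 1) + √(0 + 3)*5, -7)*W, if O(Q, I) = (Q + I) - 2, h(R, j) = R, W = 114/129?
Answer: 6485/43 + 190*√3/43 ≈ 158.47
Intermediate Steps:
W = 38/43 (W = 114*(1/129) = 38/43 ≈ 0.88372)
O(Q, I) = -2 + I + Q (O(Q, I) = (I + Q) - 2 = -2 + I + Q)
157 + O(h(2, 1) + √(0 + 3)*5, -7)*W = 157 + (-2 - 7 + (2 + √(0 + 3)*5))*(38/43) = 157 + (-2 - 7 + (2 + √3*5))*(38/43) = 157 + (-2 - 7 + (2 + 5*√3))*(38/43) = 157 + (-7 + 5*√3)*(38/43) = 157 + (-266/43 + 190*√3/43) = 6485/43 + 190*√3/43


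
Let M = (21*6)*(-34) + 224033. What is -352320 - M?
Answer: -572069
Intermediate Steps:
M = 219749 (M = 126*(-34) + 224033 = -4284 + 224033 = 219749)
-352320 - M = -352320 - 1*219749 = -352320 - 219749 = -572069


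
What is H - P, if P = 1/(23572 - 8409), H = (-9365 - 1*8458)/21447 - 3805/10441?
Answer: -1353098336647/1131807396567 ≈ -1.1955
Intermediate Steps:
H = -89231926/74642709 (H = (-9365 - 8458)*(1/21447) - 3805*1/10441 = -17823*1/21447 - 3805/10441 = -5941/7149 - 3805/10441 = -89231926/74642709 ≈ -1.1955)
P = 1/15163 ≈ 6.5950e-5
H - P = -89231926/74642709 - 1*1/15163 = -89231926/74642709 - 1/15163 = -1353098336647/1131807396567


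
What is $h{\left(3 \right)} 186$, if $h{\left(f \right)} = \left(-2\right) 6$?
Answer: $-2232$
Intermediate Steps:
$h{\left(f \right)} = -12$
$h{\left(3 \right)} 186 = \left(-12\right) 186 = -2232$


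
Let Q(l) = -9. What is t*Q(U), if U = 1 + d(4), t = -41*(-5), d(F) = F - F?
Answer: -1845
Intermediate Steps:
d(F) = 0
t = 205
U = 1 (U = 1 + 0 = 1)
t*Q(U) = 205*(-9) = -1845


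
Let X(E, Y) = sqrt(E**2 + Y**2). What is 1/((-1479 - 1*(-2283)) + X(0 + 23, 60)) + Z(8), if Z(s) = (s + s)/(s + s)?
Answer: 643091/642287 - sqrt(4129)/642287 ≈ 1.0012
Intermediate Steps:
Z(s) = 1 (Z(s) = (2*s)/((2*s)) = (2*s)*(1/(2*s)) = 1)
1/((-1479 - 1*(-2283)) + X(0 + 23, 60)) + Z(8) = 1/((-1479 - 1*(-2283)) + sqrt((0 + 23)**2 + 60**2)) + 1 = 1/((-1479 + 2283) + sqrt(23**2 + 3600)) + 1 = 1/(804 + sqrt(529 + 3600)) + 1 = 1/(804 + sqrt(4129)) + 1 = 1 + 1/(804 + sqrt(4129))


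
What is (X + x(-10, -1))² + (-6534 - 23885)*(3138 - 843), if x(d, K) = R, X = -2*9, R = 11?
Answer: -69811556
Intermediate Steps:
X = -18
x(d, K) = 11
(X + x(-10, -1))² + (-6534 - 23885)*(3138 - 843) = (-18 + 11)² + (-6534 - 23885)*(3138 - 843) = (-7)² - 30419*2295 = 49 - 69811605 = -69811556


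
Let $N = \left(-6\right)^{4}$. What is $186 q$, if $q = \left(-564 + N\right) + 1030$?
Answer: $327732$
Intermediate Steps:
$N = 1296$
$q = 1762$ ($q = \left(-564 + 1296\right) + 1030 = 732 + 1030 = 1762$)
$186 q = 186 \cdot 1762 = 327732$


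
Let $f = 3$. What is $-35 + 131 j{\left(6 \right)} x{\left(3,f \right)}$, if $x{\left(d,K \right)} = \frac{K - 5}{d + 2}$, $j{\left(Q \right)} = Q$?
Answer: $- \frac{1747}{5} \approx -349.4$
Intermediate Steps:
$x{\left(d,K \right)} = \frac{-5 + K}{2 + d}$
$-35 + 131 j{\left(6 \right)} x{\left(3,f \right)} = -35 + 131 \cdot 6 \frac{-5 + 3}{2 + 3} = -35 + 131 \cdot 6 \cdot \frac{1}{5} \left(-2\right) = -35 + 131 \cdot 6 \left(- \frac{2}{5}\right) = -35 + 131 \left(- \frac{12}{5}\right) = -35 - \frac{1572}{5} = - \frac{1747}{5}$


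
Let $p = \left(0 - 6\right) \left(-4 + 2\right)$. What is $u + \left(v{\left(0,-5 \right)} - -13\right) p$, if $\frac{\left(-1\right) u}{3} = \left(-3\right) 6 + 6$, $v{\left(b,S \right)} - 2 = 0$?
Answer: $216$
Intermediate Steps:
$v{\left(b,S \right)} = 2$ ($v{\left(b,S \right)} = 2 + 0 = 2$)
$p = 12$ ($p = \left(-6\right) \left(-2\right) = 12$)
$u = 36$ ($u = - 3 \left(\left(-3\right) 6 + 6\right) = - 3 \left(-18 + 6\right) = \left(-3\right) \left(-12\right) = 36$)
$u + \left(v{\left(0,-5 \right)} - -13\right) p = 36 + \left(2 - -13\right) 12 = 36 + \left(2 + 13\right) 12 = 36 + 15 \cdot 12 = 36 + 180 = 216$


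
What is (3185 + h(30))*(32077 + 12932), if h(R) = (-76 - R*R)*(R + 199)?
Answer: -9916337871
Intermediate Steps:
h(R) = (-76 - R**2)*(199 + R)
(3185 + h(30))*(32077 + 12932) = (3185 + (-15124 - 1*30**3 - 199*30**2 - 76*30))*(32077 + 12932) = (3185 + (-15124 - 1*27000 - 199*900 - 2280))*45009 = (3185 + (-15124 - 27000 - 179100 - 2280))*45009 = (3185 - 223504)*45009 = -220319*45009 = -9916337871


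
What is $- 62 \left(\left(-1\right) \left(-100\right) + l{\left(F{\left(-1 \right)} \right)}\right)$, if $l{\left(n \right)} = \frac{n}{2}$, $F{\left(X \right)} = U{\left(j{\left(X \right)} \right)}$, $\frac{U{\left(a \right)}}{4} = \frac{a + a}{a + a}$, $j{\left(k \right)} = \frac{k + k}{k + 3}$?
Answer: $-6324$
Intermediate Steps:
$j{\left(k \right)} = \frac{2 k}{3 + k}$
$U{\left(a \right)} = 4$ ($U{\left(a \right)} = 4 \frac{a + a}{a + a} = 4 \frac{2 a}{2 a} = 4 \cdot 2 a \frac{1}{2 a} = 4 \cdot 1 = 4$)
$F{\left(X \right)} = 4$
$l{\left(n \right)} = \frac{n}{2}$ ($l{\left(n \right)} = n \frac{1}{2} = \frac{n}{2}$)
$- 62 \left(\left(-1\right) \left(-100\right) + l{\left(F{\left(-1 \right)} \right)}\right) = - 62 \left(\left(-1\right) \left(-100\right) + \frac{1}{2} \cdot 4\right) = - 62 \left(100 + 2\right) = \left(-62\right) 102 = -6324$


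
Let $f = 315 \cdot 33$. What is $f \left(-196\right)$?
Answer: $-2037420$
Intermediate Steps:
$f = 10395$
$f \left(-196\right) = 10395 \left(-196\right) = -2037420$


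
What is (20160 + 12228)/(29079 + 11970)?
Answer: 10796/13683 ≈ 0.78901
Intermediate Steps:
(20160 + 12228)/(29079 + 11970) = 32388/41049 = 32388*(1/41049) = 10796/13683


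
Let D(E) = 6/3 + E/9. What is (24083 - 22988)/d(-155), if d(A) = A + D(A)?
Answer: -9855/1532 ≈ -6.4328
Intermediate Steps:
D(E) = 2 + E/9 (D(E) = 6*(⅓) + E*(⅑) = 2 + E/9)
d(A) = 2 + 10*A/9 (d(A) = A + (2 + A/9) = 2 + 10*A/9)
(24083 - 22988)/d(-155) = (24083 - 22988)/(2 + (10/9)*(-155)) = 1095/(2 - 1550/9) = 1095/(-1532/9) = 1095*(-9/1532) = -9855/1532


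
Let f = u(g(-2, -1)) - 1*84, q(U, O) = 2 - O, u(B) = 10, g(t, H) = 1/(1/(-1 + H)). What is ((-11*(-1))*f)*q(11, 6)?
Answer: 3256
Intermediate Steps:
g(t, H) = -1 + H
f = -74 (f = 10 - 1*84 = 10 - 84 = -74)
((-11*(-1))*f)*q(11, 6) = (-11*(-1)*(-74))*(2 - 1*6) = (11*(-74))*(2 - 6) = -814*(-4) = 3256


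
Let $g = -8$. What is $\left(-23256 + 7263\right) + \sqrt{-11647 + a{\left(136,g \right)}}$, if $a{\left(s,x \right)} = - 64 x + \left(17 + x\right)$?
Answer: $-15993 + i \sqrt{11126} \approx -15993.0 + 105.48 i$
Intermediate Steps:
$a{\left(s,x \right)} = 17 - 63 x$
$\left(-23256 + 7263\right) + \sqrt{-11647 + a{\left(136,g \right)}} = \left(-23256 + 7263\right) + \sqrt{-11647 + \left(17 - -504\right)} = -15993 + \sqrt{-11647 + \left(17 + 504\right)} = -15993 + \sqrt{-11647 + 521} = -15993 + \sqrt{-11126} = -15993 + i \sqrt{11126}$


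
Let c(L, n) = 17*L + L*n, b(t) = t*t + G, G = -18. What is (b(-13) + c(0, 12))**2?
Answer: 22801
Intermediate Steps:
b(t) = -18 + t**2 (b(t) = t*t - 18 = t**2 - 18 = -18 + t**2)
(b(-13) + c(0, 12))**2 = ((-18 + (-13)**2) + 0*(17 + 12))**2 = ((-18 + 169) + 0*29)**2 = (151 + 0)**2 = 151**2 = 22801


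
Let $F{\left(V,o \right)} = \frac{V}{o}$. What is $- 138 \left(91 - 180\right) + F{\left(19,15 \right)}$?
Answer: $\frac{184249}{15} \approx 12283.0$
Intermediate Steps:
$- 138 \left(91 - 180\right) + F{\left(19,15 \right)} = - 138 \left(91 - 180\right) + \frac{19}{15} = \left(-138\right) \left(-89\right) + 19 \cdot \frac{1}{15} = 12282 + \frac{19}{15} = \frac{184249}{15}$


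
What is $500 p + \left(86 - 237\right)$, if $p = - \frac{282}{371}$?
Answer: $- \frac{197021}{371} \approx -531.05$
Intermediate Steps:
$p = - \frac{282}{371}$ ($p = \left(-282\right) \frac{1}{371} = - \frac{282}{371} \approx -0.76011$)
$500 p + \left(86 - 237\right) = 500 \left(- \frac{282}{371}\right) + \left(86 - 237\right) = - \frac{141000}{371} - 151 = - \frac{197021}{371}$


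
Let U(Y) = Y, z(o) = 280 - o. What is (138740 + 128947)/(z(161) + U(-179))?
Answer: -89229/20 ≈ -4461.5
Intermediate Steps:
(138740 + 128947)/(z(161) + U(-179)) = (138740 + 128947)/((280 - 1*161) - 179) = 267687/((280 - 161) - 179) = 267687/(119 - 179) = 267687/(-60) = 267687*(-1/60) = -89229/20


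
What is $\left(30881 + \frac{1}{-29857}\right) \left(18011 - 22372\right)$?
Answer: $- \frac{4020903123776}{29857} \approx -1.3467 \cdot 10^{8}$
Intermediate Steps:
$\left(30881 + \frac{1}{-29857}\right) \left(18011 - 22372\right) = \left(30881 - \frac{1}{29857}\right) \left(-4361\right) = \frac{922014016}{29857} \left(-4361\right) = - \frac{4020903123776}{29857}$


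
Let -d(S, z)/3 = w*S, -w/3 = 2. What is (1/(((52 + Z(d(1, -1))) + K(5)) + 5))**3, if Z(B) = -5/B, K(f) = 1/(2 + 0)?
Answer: 729/136590875 ≈ 5.3371e-6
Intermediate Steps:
w = -6 (w = -3*2 = -6)
d(S, z) = 18*S (d(S, z) = -(-18)*S = 18*S)
K(f) = 1/2
(1/(((52 + Z(d(1, -1))) + K(5)) + 5))**3 = (1/(((52 - 5/(18*1)) + 1/2) + 5))**3 = (1/(((52 - 5/18) + 1/2) + 5))**3 = (1/((931/18 + 1/2) + 5))**3 = (1/(470/9 + 5))**3 = (1/(515/9))**3 = (9/515)**3 = 729/136590875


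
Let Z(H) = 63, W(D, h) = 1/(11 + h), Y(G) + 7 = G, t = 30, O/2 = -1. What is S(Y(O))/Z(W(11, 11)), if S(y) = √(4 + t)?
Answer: √34/63 ≈ 0.092555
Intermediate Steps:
O = -2 (O = 2*(-1) = -2)
Y(G) = -7 + G
S(y) = √34 (S(y) = √(4 + 30) = √34)
S(Y(O))/Z(W(11, 11)) = √34/63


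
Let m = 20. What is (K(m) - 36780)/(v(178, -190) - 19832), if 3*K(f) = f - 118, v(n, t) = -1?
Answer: 110438/59499 ≈ 1.8561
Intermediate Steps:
K(f) = -118/3 + f/3 (K(f) = (f - 118)/3 = (-118 + f)/3 = -118/3 + f/3)
(K(m) - 36780)/(v(178, -190) - 19832) = ((-118/3 + (⅓)*20) - 36780)/(-1 - 19832) = ((-118/3 + 20/3) - 36780)/(-19833) = (-98/3 - 36780)*(-1/19833) = -110438/3*(-1/19833) = 110438/59499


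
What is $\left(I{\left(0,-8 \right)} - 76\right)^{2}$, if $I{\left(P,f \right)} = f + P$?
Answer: $7056$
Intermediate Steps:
$I{\left(P,f \right)} = P + f$
$\left(I{\left(0,-8 \right)} - 76\right)^{2} = \left(\left(0 - 8\right) - 76\right)^{2} = \left(-8 - 76\right)^{2} = \left(-84\right)^{2} = 7056$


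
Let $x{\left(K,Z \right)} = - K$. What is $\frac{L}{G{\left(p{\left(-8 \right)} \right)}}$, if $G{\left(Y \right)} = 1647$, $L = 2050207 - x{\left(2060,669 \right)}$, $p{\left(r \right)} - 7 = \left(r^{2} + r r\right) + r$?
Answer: $\frac{684089}{549} \approx 1246.1$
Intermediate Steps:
$p{\left(r \right)} = 7 + r + 2 r^{2}$ ($p{\left(r \right)} = 7 + \left(\left(r^{2} + r r\right) + r\right) = 7 + \left(\left(r^{2} + r^{2}\right) + r\right) = 7 + \left(2 r^{2} + r\right) = 7 + \left(r + 2 r^{2}\right) = 7 + r + 2 r^{2}$)
$L = 2052267$ ($L = 2050207 - \left(-1\right) 2060 = 2050207 - -2060 = 2050207 + 2060 = 2052267$)
$\frac{L}{G{\left(p{\left(-8 \right)} \right)}} = \frac{2052267}{1647} = 2052267 \cdot \frac{1}{1647} = \frac{684089}{549}$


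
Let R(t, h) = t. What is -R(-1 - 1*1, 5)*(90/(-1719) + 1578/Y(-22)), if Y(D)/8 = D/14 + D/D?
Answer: -1055053/1528 ≈ -690.48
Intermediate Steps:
Y(D) = 8 + 4*D/7 (Y(D) = 8*(D/14 + D/D) = 8*(D*(1/14) + 1) = 8*(D/14 + 1) = 8*(1 + D/14) = 8 + 4*D/7)
-R(-1 - 1*1, 5)*(90/(-1719) + 1578/Y(-22)) = -(-1 - 1*1)*(90/(-1719) + 1578/(8 + (4/7)*(-22))) = -(-1 - 1)*(90*(-1/1719) + 1578/(8 - 88/7)) = -(-2)*(-10/191 + 1578/(-32/7)) = -(-2)*(-10/191 + 1578*(-7/32)) = -(-2)*(-10/191 - 5523/16) = -(-2)*(-1055053)/3056 = -1*1055053/1528 = -1055053/1528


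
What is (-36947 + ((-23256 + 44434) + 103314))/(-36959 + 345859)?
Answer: 17509/61780 ≈ 0.28341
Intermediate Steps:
(-36947 + ((-23256 + 44434) + 103314))/(-36959 + 345859) = (-36947 + (21178 + 103314))/308900 = (-36947 + 124492)*(1/308900) = 87545*(1/308900) = 17509/61780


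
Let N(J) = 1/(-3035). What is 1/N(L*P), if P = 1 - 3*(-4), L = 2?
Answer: -3035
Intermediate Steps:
P = 13 (P = 1 + 12 = 13)
N(J) = -1/3035
1/N(L*P) = 1/(-1/3035) = -3035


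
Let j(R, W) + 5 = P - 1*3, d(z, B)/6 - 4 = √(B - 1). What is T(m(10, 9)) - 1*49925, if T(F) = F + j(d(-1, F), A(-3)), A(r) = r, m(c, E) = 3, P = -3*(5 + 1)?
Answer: -49948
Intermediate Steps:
P = -18 (P = -3*6 = -18)
d(z, B) = 24 + 6*√(-1 + B) (d(z, B) = 24 + 6*√(B - 1) = 24 + 6*√(-1 + B))
j(R, W) = -26 (j(R, W) = -5 + (-18 - 1*3) = -5 + (-18 - 3) = -5 - 21 = -26)
T(F) = -26 + F (T(F) = F - 26 = -26 + F)
T(m(10, 9)) - 1*49925 = (-26 + 3) - 1*49925 = -23 - 49925 = -49948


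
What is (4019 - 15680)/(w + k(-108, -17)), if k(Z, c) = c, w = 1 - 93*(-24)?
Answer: -11661/2216 ≈ -5.2622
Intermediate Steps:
w = 2233 (w = 1 + 2232 = 2233)
(4019 - 15680)/(w + k(-108, -17)) = (4019 - 15680)/(2233 - 17) = -11661/2216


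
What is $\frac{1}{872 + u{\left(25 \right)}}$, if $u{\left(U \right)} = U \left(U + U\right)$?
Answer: $\frac{1}{2122} \approx 0.00047125$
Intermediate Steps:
$u{\left(U \right)} = 2 U^{2}$ ($u{\left(U \right)} = U 2 U = 2 U^{2}$)
$\frac{1}{872 + u{\left(25 \right)}} = \frac{1}{872 + 2 \cdot 25^{2}} = \frac{1}{872 + 2 \cdot 625} = \frac{1}{872 + 1250} = \frac{1}{2122}$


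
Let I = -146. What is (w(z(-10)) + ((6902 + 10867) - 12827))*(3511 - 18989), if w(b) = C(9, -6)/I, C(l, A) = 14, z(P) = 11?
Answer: -5583827802/73 ≈ -7.6491e+7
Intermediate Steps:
w(b) = -7/73 (w(b) = 14/(-146) = 14*(-1/146) = -7/73)
(w(z(-10)) + ((6902 + 10867) - 12827))*(3511 - 18989) = (-7/73 + ((6902 + 10867) - 12827))*(3511 - 18989) = (-7/73 + (17769 - 12827))*(-15478) = (-7/73 + 4942)*(-15478) = (360759/73)*(-15478) = -5583827802/73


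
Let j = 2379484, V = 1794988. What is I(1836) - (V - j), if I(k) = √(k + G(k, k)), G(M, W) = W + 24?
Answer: 584496 + 4*√231 ≈ 5.8456e+5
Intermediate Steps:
G(M, W) = 24 + W
I(k) = √(24 + 2*k) (I(k) = √(k + (24 + k)) = √(24 + 2*k))
I(1836) - (V - j) = √(24 + 2*1836) - (1794988 - 1*2379484) = √(24 + 3672) - (1794988 - 2379484) = √3696 - 1*(-584496) = 4*√231 + 584496 = 584496 + 4*√231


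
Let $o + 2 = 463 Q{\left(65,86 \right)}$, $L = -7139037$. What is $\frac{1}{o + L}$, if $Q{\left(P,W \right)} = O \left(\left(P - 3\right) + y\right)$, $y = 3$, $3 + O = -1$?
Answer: $- \frac{1}{7259419} \approx -1.3775 \cdot 10^{-7}$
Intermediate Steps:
$O = -4$ ($O = -3 - 1 = -4$)
$Q{\left(P,W \right)} = - 4 P$ ($Q{\left(P,W \right)} = - 4 \left(\left(P - 3\right) + 3\right) = - 4 \left(\left(-3 + P\right) + 3\right) = - 4 P$)
$o = -120382$ ($o = -2 + 463 \left(\left(-4\right) 65\right) = -2 + 463 \left(-260\right) = -2 - 120380 = -120382$)
$\frac{1}{o + L} = \frac{1}{-120382 - 7139037} = \frac{1}{-7259419} = - \frac{1}{7259419}$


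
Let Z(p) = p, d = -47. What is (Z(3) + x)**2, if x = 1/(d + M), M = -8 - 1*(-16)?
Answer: 13456/1521 ≈ 8.8468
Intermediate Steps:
M = 8 (M = -8 + 16 = 8)
x = -1/39 (x = 1/(-47 + 8) = 1/(-39) = -1/39 ≈ -0.025641)
(Z(3) + x)**2 = (3 - 1/39)**2 = (116/39)**2 = 13456/1521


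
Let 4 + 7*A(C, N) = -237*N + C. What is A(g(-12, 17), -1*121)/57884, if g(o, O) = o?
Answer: 28661/405188 ≈ 0.070735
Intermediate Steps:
A(C, N) = -4/7 - 237*N/7 + C/7 (A(C, N) = -4/7 + (-237*N + C)/7 = -4/7 + (C - 237*N)/7 = -4/7 + (-237*N/7 + C/7) = -4/7 - 237*N/7 + C/7)
A(g(-12, 17), -1*121)/57884 = (-4/7 - (-237)*121/7 + (1/7)*(-12))/57884 = (-4/7 - 237/7*(-121) - 12/7)*(1/57884) = (-4/7 + 28677/7 - 12/7)*(1/57884) = (28661/7)*(1/57884) = 28661/405188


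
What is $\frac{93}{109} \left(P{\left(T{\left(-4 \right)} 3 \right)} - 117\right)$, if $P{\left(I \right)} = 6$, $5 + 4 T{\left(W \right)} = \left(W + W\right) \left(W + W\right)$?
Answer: $- \frac{10323}{109} \approx -94.706$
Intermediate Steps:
$T{\left(W \right)} = - \frac{5}{4} + W^{2}$ ($T{\left(W \right)} = - \frac{5}{4} + \frac{\left(W + W\right) \left(W + W\right)}{4} = - \frac{5}{4} + \frac{2 W 2 W}{4} = - \frac{5}{4} + \frac{4 W^{2}}{4} = - \frac{5}{4} + W^{2}$)
$\frac{93}{109} \left(P{\left(T{\left(-4 \right)} 3 \right)} - 117\right) = \frac{93}{109} \left(6 - 117\right) = 93 \cdot \frac{1}{109} \left(-111\right) = \frac{93}{109} \left(-111\right) = - \frac{10323}{109}$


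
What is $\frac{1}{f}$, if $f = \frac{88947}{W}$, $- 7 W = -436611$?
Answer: $\frac{20791}{29649} \approx 0.70124$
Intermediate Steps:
$W = 62373$ ($W = \left(- \frac{1}{7}\right) \left(-436611\right) = 62373$)
$f = \frac{29649}{20791}$ ($f = \frac{88947}{62373} = 88947 \cdot \frac{1}{62373} = \frac{29649}{20791} \approx 1.4261$)
$\frac{1}{f} = \frac{1}{\frac{29649}{20791}} = \frac{20791}{29649}$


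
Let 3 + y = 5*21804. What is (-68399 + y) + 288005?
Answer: 328623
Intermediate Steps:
y = 109017 (y = -3 + 5*21804 = -3 + 109020 = 109017)
(-68399 + y) + 288005 = (-68399 + 109017) + 288005 = 40618 + 288005 = 328623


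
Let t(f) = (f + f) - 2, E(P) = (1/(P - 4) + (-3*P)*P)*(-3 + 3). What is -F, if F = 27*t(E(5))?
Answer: 54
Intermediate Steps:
E(P) = 0 (E(P) = (1/(-4 + P) - 3*P²)*0 = 0)
t(f) = -2 + 2*f (t(f) = 2*f - 2 = -2 + 2*f)
F = -54 (F = 27*(-2 + 2*0) = 27*(-2 + 0) = 27*(-2) = -54)
-F = -1*(-54) = 54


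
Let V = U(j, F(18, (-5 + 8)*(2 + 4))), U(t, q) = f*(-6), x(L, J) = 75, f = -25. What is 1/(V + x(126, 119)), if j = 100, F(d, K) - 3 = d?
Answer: 1/225 ≈ 0.0044444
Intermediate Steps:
F(d, K) = 3 + d
U(t, q) = 150 (U(t, q) = -25*(-6) = 150)
V = 150
1/(V + x(126, 119)) = 1/(150 + 75) = 1/225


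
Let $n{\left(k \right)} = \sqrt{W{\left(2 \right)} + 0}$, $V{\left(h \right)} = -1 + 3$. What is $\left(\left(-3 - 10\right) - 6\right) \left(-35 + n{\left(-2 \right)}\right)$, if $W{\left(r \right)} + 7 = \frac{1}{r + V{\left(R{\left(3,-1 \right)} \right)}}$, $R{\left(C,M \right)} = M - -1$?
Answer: $665 - \frac{57 i \sqrt{3}}{2} \approx 665.0 - 49.363 i$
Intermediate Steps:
$R{\left(C,M \right)} = 1 + M$ ($R{\left(C,M \right)} = M + 1 = 1 + M$)
$V{\left(h \right)} = 2$
$W{\left(r \right)} = -7 + \frac{1}{2 + r}$ ($W{\left(r \right)} = -7 + \frac{1}{r + 2} = -7 + \frac{1}{2 + r}$)
$n{\left(k \right)} = \frac{3 i \sqrt{3}}{2}$ ($n{\left(k \right)} = \sqrt{\frac{-13 - 14}{2 + 2} + 0} = \sqrt{\frac{-13 - 14}{4} + 0} = \sqrt{\frac{1}{4} \left(-27\right) + 0} = \sqrt{- \frac{27}{4} + 0} = \sqrt{- \frac{27}{4}} = \frac{3 i \sqrt{3}}{2}$)
$\left(\left(-3 - 10\right) - 6\right) \left(-35 + n{\left(-2 \right)}\right) = \left(\left(-3 - 10\right) - 6\right) \left(-35 + \frac{3 i \sqrt{3}}{2}\right) = \left(-13 - 6\right) \left(-35 + \frac{3 i \sqrt{3}}{2}\right) = - 19 \left(-35 + \frac{3 i \sqrt{3}}{2}\right) = 665 - \frac{57 i \sqrt{3}}{2}$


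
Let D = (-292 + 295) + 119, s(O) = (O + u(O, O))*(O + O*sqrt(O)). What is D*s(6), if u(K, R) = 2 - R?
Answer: 1464 + 1464*sqrt(6) ≈ 5050.1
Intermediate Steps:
s(O) = 2*O + 2*O**(3/2) (s(O) = (O + (2 - O))*(O + O*sqrt(O)) = 2*(O + O**(3/2)) = 2*O + 2*O**(3/2))
D = 122 (D = 3 + 119 = 122)
D*s(6) = 122*(2*6 + 2*6**(3/2)) = 122*(12 + 2*(6*sqrt(6))) = 122*(12 + 12*sqrt(6)) = 1464 + 1464*sqrt(6)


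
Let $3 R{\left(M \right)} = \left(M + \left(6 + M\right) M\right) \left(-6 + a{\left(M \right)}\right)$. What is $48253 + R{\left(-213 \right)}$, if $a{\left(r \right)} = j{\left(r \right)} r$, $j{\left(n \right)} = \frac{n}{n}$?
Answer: $-3154841$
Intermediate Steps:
$j{\left(n \right)} = 1$
$a{\left(r \right)} = r$ ($a{\left(r \right)} = 1 r = r$)
$R{\left(M \right)} = \frac{\left(-6 + M\right) \left(M + M \left(6 + M\right)\right)}{3}$ ($R{\left(M \right)} = \frac{\left(M + \left(6 + M\right) M\right) \left(-6 + M\right)}{3} = \frac{\left(M + M \left(6 + M\right)\right) \left(-6 + M\right)}{3} = \frac{\left(-6 + M\right) \left(M + M \left(6 + M\right)\right)}{3}$)
$48253 + R{\left(-213 \right)} = 48253 + \frac{1}{3} \left(-213\right) \left(-42 - 213 + \left(-213\right)^{2}\right) = 48253 + \frac{1}{3} \left(-213\right) \left(-42 - 213 + 45369\right) = 48253 + \frac{1}{3} \left(-213\right) 45114 = 48253 - 3203094 = -3154841$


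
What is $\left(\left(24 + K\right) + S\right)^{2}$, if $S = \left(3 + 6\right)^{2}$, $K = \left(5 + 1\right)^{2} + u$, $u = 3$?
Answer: $20736$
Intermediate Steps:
$K = 39$ ($K = \left(5 + 1\right)^{2} + 3 = 6^{2} + 3 = 36 + 3 = 39$)
$S = 81$ ($S = 9^{2} = 81$)
$\left(\left(24 + K\right) + S\right)^{2} = \left(\left(24 + 39\right) + 81\right)^{2} = \left(63 + 81\right)^{2} = 144^{2} = 20736$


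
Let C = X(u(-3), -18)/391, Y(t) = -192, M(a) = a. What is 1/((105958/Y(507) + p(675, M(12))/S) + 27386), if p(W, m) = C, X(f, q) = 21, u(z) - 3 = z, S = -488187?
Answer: 290866464/7805150083111 ≈ 3.7266e-5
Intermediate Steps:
u(z) = 3 + z
C = 21/391 ≈ 0.053708
p(W, m) = 21/391
1/((105958/Y(507) + p(675, M(12))/S) + 27386) = 1/((105958/(-192) + (21/391)/(-488187)) + 27386) = 1/((105958*(-1/192) + (21/391)*(-1/488187)) + 27386) = 1/((-52979/96 - 1/9089577) + 27386) = 1/(-160518899993/290866464 + 27386) = 1/(7805150083111/290866464) = 290866464/7805150083111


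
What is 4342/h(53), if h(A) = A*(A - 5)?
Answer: 2171/1272 ≈ 1.7068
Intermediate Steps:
h(A) = A*(-5 + A)
4342/h(53) = 4342/((53*(-5 + 53))) = 4342/((53*48)) = 4342/2544 = 4342*(1/2544) = 2171/1272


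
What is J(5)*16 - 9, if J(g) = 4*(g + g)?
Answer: 631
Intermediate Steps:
J(g) = 8*g (J(g) = 4*(2*g) = 8*g)
J(5)*16 - 9 = (8*5)*16 - 9 = 40*16 - 9 = 640 - 9 = 631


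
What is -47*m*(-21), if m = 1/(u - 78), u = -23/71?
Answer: -70077/5561 ≈ -12.602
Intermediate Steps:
u = -23/71 (u = -23*1/71 = -23/71 ≈ -0.32394)
m = -71/5561 (m = 1/(-23/71 - 78) = 1/(-5561/71) = -71/5561 ≈ -0.012767)
-47*m*(-21) = -47*(-71/5561)*(-21) = (3337/5561)*(-21) = -70077/5561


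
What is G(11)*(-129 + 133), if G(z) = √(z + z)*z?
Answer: 44*√22 ≈ 206.38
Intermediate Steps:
G(z) = √2*z^(3/2) (G(z) = √(2*z)*z = (√2*√z)*z = √2*z^(3/2))
G(11)*(-129 + 133) = (√2*11^(3/2))*(-129 + 133) = (√2*(11*√11))*4 = (11*√22)*4 = 44*√22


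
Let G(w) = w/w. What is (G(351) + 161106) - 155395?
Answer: 5712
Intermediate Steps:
G(w) = 1
(G(351) + 161106) - 155395 = (1 + 161106) - 155395 = 161107 - 155395 = 5712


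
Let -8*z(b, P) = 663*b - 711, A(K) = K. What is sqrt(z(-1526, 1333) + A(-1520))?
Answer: sqrt(2000578)/4 ≈ 353.60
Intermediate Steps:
z(b, P) = 711/8 - 663*b/8 (z(b, P) = -(663*b - 711)/8 = -(-711 + 663*b)/8 = 711/8 - 663*b/8)
sqrt(z(-1526, 1333) + A(-1520)) = sqrt((711/8 - 663/8*(-1526)) - 1520) = sqrt((711/8 + 505869/4) - 1520) = sqrt(1012449/8 - 1520) = sqrt(1000289/8) = sqrt(2000578)/4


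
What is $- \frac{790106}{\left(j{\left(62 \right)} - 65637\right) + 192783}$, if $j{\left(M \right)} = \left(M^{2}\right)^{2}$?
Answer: $- \frac{395053}{7451741} \approx -0.053015$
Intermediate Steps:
$j{\left(M \right)} = M^{4}$
$- \frac{790106}{\left(j{\left(62 \right)} - 65637\right) + 192783} = - \frac{790106}{\left(62^{4} - 65637\right) + 192783} = - \frac{790106}{\left(14776336 - 65637\right) + 192783} = - \frac{790106}{14710699 + 192783} = - \frac{790106}{14903482} = \left(-790106\right) \frac{1}{14903482} = - \frac{395053}{7451741}$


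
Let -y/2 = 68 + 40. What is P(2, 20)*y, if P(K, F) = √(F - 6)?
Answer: -216*√14 ≈ -808.20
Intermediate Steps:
P(K, F) = √(-6 + F)
y = -216 (y = -2*(68 + 40) = -2*108 = -216)
P(2, 20)*y = √(-6 + 20)*(-216) = √14*(-216) = -216*√14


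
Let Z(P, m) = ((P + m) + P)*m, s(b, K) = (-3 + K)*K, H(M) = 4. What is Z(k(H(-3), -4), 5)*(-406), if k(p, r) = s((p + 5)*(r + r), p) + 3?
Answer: -38570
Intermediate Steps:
s(b, K) = K*(-3 + K)
k(p, r) = 3 + p*(-3 + p) (k(p, r) = p*(-3 + p) + 3 = 3 + p*(-3 + p))
Z(P, m) = m*(m + 2*P) (Z(P, m) = (m + 2*P)*m = m*(m + 2*P))
Z(k(H(-3), -4), 5)*(-406) = (5*(5 + 2*(3 + 4*(-3 + 4))))*(-406) = (5*(5 + 2*(3 + 4*1)))*(-406) = (5*(5 + 2*(3 + 4)))*(-406) = (5*(5 + 2*7))*(-406) = (5*(5 + 14))*(-406) = (5*19)*(-406) = 95*(-406) = -38570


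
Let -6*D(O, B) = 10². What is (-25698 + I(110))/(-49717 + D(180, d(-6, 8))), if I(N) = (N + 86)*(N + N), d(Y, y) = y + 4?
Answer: -52266/149201 ≈ -0.35031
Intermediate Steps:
d(Y, y) = 4 + y
I(N) = 2*N*(86 + N) (I(N) = (86 + N)*(2*N) = 2*N*(86 + N))
D(O, B) = -50/3 (D(O, B) = -⅙*10² = -⅙*100 = -50/3)
(-25698 + I(110))/(-49717 + D(180, d(-6, 8))) = (-25698 + 2*110*(86 + 110))/(-49717 - 50/3) = (-25698 + 2*110*196)/(-149201/3) = (-25698 + 43120)*(-3/149201) = 17422*(-3/149201) = -52266/149201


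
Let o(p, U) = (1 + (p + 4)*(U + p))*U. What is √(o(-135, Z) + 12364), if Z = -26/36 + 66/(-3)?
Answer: I*√148112207/18 ≈ 676.12*I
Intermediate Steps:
Z = -409/18 (Z = -26*1/36 + 66*(-⅓) = -13/18 - 22 = -409/18 ≈ -22.722)
o(p, U) = U*(1 + (4 + p)*(U + p)) (o(p, U) = (1 + (4 + p)*(U + p))*U = U*(1 + (4 + p)*(U + p)))
√(o(-135, Z) + 12364) = √(-409*(1 + (-135)² + 4*(-409/18) + 4*(-135) - 409/18*(-135))/18 + 12364) = √(-409*(1 + 18225 - 818/9 - 540 + 6135/2)/18 + 12364) = √(-409/18*371927/18 + 12364) = √(-152118143/324 + 12364) = √(-148112207/324) = I*√148112207/18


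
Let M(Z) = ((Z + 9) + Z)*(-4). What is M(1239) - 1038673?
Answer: -1048621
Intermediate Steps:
M(Z) = -36 - 8*Z (M(Z) = ((9 + Z) + Z)*(-4) = (9 + 2*Z)*(-4) = -36 - 8*Z)
M(1239) - 1038673 = (-36 - 8*1239) - 1038673 = (-36 - 9912) - 1038673 = -9948 - 1038673 = -1048621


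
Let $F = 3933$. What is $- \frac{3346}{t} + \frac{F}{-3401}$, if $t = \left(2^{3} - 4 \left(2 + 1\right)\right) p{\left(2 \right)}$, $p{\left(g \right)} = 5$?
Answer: $\frac{297397}{1790} \approx 166.14$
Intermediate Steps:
$t = -20$ ($t = \left(2^{3} - 4 \left(2 + 1\right)\right) 5 = \left(8 - 12\right) 5 = \left(-4\right) 5 = -20$)
$- \frac{3346}{t} + \frac{F}{-3401} = - \frac{3346}{-20} + \frac{3933}{-3401} = \left(-3346\right) \left(- \frac{1}{20}\right) + 3933 \left(- \frac{1}{3401}\right) = \frac{1673}{10} - \frac{207}{179} = \frac{297397}{1790}$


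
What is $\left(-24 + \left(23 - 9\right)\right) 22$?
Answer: $-220$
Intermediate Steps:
$\left(-24 + \left(23 - 9\right)\right) 22 = \left(-24 + 14\right) 22 = \left(-10\right) 22 = -220$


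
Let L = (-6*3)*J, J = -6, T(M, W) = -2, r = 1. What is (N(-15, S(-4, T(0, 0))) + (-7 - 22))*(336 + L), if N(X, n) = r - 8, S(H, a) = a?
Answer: -15984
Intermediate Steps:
N(X, n) = -7 (N(X, n) = 1 - 8 = -7)
L = 108 (L = -6*3*(-6) = -18*(-6) = 108)
(N(-15, S(-4, T(0, 0))) + (-7 - 22))*(336 + L) = (-7 + (-7 - 22))*(336 + 108) = (-7 - 29)*444 = -36*444 = -15984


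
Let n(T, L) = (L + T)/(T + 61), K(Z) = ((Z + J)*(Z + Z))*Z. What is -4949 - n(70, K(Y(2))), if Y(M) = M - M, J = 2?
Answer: -648389/131 ≈ -4949.5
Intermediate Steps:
Y(M) = 0
K(Z) = 2*Z²*(2 + Z) (K(Z) = ((Z + 2)*(Z + Z))*Z = ((2 + Z)*(2*Z))*Z = (2*Z*(2 + Z))*Z = 2*Z²*(2 + Z))
n(T, L) = (L + T)/(61 + T)
-4949 - n(70, K(Y(2))) = -4949 - (2*0²*(2 + 0) + 70)/(61 + 70) = -4949 - (2*0*2 + 70)/131 = -4949 - (0 + 70)/131 = -4949 - 70/131 = -648389/131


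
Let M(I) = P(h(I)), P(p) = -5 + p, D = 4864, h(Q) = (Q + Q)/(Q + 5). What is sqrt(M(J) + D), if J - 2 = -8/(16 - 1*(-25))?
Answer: sqrt(42030079)/93 ≈ 69.710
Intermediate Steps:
h(Q) = 2*Q/(5 + Q) (h(Q) = (2*Q)/(5 + Q) = 2*Q/(5 + Q))
J = 74/41 (J = 2 - 8/(16 - 1*(-25)) = 2 - 8/(16 + 25) = 2 - 8/41 = 74/41 ≈ 1.8049)
M(I) = -5 + 2*I/(5 + I)
sqrt(M(J) + D) = sqrt((-25 - 3*74/41)/(5 + 74/41) + 4864) = sqrt((-25 - 222/41)/(279/41) + 4864) = sqrt((41/279)*(-1247/41) + 4864) = sqrt(-1247/279 + 4864) = sqrt(1355809/279) = sqrt(42030079)/93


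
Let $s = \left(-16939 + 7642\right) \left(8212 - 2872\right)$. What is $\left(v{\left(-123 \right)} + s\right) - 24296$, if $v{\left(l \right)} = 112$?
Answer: $-49670164$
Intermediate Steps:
$s = -49645980$ ($s = \left(-9297\right) 5340 = -49645980$)
$\left(v{\left(-123 \right)} + s\right) - 24296 = \left(112 - 49645980\right) - 24296 = -49645868 - 24296 = -49670164$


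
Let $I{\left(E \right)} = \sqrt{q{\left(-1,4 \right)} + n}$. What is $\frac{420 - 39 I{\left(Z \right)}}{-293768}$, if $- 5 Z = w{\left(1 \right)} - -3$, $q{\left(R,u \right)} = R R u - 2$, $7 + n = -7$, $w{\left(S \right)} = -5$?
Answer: $- \frac{105}{73442} + \frac{39 i \sqrt{3}}{146884} \approx -0.0014297 + 0.00045989 i$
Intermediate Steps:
$n = -14$ ($n = -7 - 7 = -14$)
$q{\left(R,u \right)} = -2 + u R^{2}$ ($q{\left(R,u \right)} = R^{2} u - 2 = u R^{2} - 2 = -2 + u R^{2}$)
$Z = \frac{2}{5}$ ($Z = - \frac{-5 - -3}{5} = - \frac{-5 + 3}{5} = \left(- \frac{1}{5}\right) \left(-2\right) = \frac{2}{5} \approx 0.4$)
$I{\left(E \right)} = 2 i \sqrt{3}$ ($I{\left(E \right)} = \sqrt{\left(-2 + 4 \left(-1\right)^{2}\right) - 14} = \sqrt{\left(-2 + 4 \cdot 1\right) - 14} = \sqrt{\left(-2 + 4\right) - 14} = \sqrt{2 - 14} = \sqrt{-12} = 2 i \sqrt{3}$)
$\frac{420 - 39 I{\left(Z \right)}}{-293768} = \frac{420 - 39 \cdot 2 i \sqrt{3}}{-293768} = \left(420 - 78 i \sqrt{3}\right) \left(- \frac{1}{293768}\right) = - \frac{105}{73442} + \frac{39 i \sqrt{3}}{146884}$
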